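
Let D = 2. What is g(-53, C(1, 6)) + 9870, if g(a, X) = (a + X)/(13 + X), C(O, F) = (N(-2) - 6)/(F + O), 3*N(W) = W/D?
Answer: 1252924/127 ≈ 9865.5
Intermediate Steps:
N(W) = W/6 (N(W) = (W/2)/3 = W/6)
C(O, F) = -19/(3*(F + O)) (C(O, F) = ((⅙)*(-2) - 6)/(F + O) = (-⅓ - 6)/(F + O) = -19/(3*(F + O)))
g(a, X) = (X + a)/(13 + X)
g(-53, C(1, 6)) + 9870 = (-19/(3*6 + 3*1) - 53)/(13 - 19/(3*6 + 3*1)) + 9870 = (-19/(18 + 3) - 53)/(13 - 19/(18 + 3)) + 9870 = (-19/21 - 53)/(13 - 19/21) + 9870 = -1132/21/(254/21) + 9870 = (21/254)*(-1132/21) + 9870 = -566/127 + 9870 = 1252924/127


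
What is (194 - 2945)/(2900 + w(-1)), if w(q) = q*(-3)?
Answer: -2751/2903 ≈ -0.94764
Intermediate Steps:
w(q) = -3*q
(194 - 2945)/(2900 + w(-1)) = (194 - 2945)/(2900 - 3*(-1)) = -2751/(2900 + 3) = -2751/2903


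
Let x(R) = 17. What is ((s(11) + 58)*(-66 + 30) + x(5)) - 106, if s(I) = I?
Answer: -2573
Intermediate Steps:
((s(11) + 58)*(-66 + 30) + x(5)) - 106 = ((11 + 58)*(-66 + 30) + 17) - 106 = (69*(-36) + 17) - 106 = (-2484 + 17) - 106 = -2467 - 106 = -2573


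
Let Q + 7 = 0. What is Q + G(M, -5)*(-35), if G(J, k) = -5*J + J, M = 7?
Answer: 973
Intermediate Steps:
Q = -7 (Q = -7 + 0 = -7)
G(J, k) = -4*J
Q + G(M, -5)*(-35) = -7 - 4*7*(-35) = -7 - 28*(-35) = -7 + 980 = 973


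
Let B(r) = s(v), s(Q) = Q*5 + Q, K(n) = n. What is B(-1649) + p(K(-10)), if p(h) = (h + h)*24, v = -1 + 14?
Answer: -402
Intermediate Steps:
v = 13
s(Q) = 6*Q (s(Q) = 5*Q + Q = 6*Q)
B(r) = 78 (B(r) = 6*13 = 78)
p(h) = 48*h (p(h) = (2*h)*24 = 48*h)
B(-1649) + p(K(-10)) = 78 + 48*(-10) = 78 - 480 = -402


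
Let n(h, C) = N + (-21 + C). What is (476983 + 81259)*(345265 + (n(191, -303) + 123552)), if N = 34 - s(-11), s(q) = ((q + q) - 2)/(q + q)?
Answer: 2877059245970/11 ≈ 2.6155e+11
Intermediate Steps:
s(q) = (-2 + 2*q)/(2*q) (s(q) = (2*q - 2)/((2*q)) = (-2 + 2*q)*(1/(2*q)) = (-2 + 2*q)/(2*q))
N = 362/11 (N = 34 - (-1 - 11)/(-11) = 34 - (-1)*(-12)/11 = 34 - 1*12/11 = 34 - 12/11 = 362/11 ≈ 32.909)
n(h, C) = 131/11 + C (n(h, C) = 362/11 + (-21 + C) = 131/11 + C)
(476983 + 81259)*(345265 + (n(191, -303) + 123552)) = (476983 + 81259)*(345265 + ((131/11 - 303) + 123552)) = 558242*(345265 + (-3202/11 + 123552)) = 558242*(345265 + 1355870/11) = 558242*(5153785/11) = 2877059245970/11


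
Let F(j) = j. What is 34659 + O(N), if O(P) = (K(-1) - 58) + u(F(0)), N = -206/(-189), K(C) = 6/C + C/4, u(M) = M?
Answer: 138379/4 ≈ 34595.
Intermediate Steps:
K(C) = 6/C + C/4 (K(C) = 6/C + C*(¼) = 6/C + C/4)
N = 206/189 (N = -206*(-1)/189 = -1*(-206/189) = 206/189 ≈ 1.0899)
O(P) = -257/4 (O(P) = ((6/(-1) + (¼)*(-1)) - 58) + 0 = ((6*(-1) - ¼) - 58) + 0 = ((-6 - ¼) - 58) + 0 = (-25/4 - 58) + 0 = -257/4 + 0 = -257/4)
34659 + O(N) = 34659 - 257/4 = 138379/4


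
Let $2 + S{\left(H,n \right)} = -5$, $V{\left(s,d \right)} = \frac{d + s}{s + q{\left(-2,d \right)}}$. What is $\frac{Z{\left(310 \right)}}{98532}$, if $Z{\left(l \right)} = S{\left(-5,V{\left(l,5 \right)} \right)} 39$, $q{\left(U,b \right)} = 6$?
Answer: $- \frac{13}{4692} \approx -0.0027707$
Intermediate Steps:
$V{\left(s,d \right)} = \frac{d + s}{6 + s}$ ($V{\left(s,d \right)} = \frac{d + s}{s + 6} = \frac{d + s}{6 + s}$)
$S{\left(H,n \right)} = -7$ ($S{\left(H,n \right)} = -2 - 5 = -7$)
$Z{\left(l \right)} = -273$ ($Z{\left(l \right)} = \left(-7\right) 39 = -273$)
$\frac{Z{\left(310 \right)}}{98532} = - \frac{273}{98532} = \left(-273\right) \frac{1}{98532} = - \frac{13}{4692}$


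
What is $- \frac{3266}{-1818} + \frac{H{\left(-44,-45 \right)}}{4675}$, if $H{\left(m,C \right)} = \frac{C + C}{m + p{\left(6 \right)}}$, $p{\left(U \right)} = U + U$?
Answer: $\frac{24437861}{13598640} \approx 1.7971$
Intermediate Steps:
$p{\left(U \right)} = 2 U$
$H{\left(m,C \right)} = \frac{2 C}{12 + m}$ ($H{\left(m,C \right)} = \frac{C + C}{m + 2 \cdot 6} = \frac{2 C}{m + 12} = \frac{2 C}{12 + m}$)
$- \frac{3266}{-1818} + \frac{H{\left(-44,-45 \right)}}{4675} = - \frac{3266}{-1818} + \frac{2 \left(-45\right) \frac{1}{12 - 44}}{4675} = \left(-3266\right) \left(- \frac{1}{1818}\right) + 2 \left(-45\right) \frac{1}{-32} \cdot \frac{1}{4675} = \frac{1633}{909} + 2 \left(-45\right) \left(- \frac{1}{32}\right) \frac{1}{4675} = \frac{1633}{909} + \frac{45}{16} \cdot \frac{1}{4675} = \frac{1633}{909} + \frac{9}{14960} = \frac{24437861}{13598640}$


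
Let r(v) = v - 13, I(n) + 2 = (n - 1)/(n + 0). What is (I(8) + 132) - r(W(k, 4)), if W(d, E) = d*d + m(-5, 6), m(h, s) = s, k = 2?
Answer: 1071/8 ≈ 133.88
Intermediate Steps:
W(d, E) = 6 + d**2 (W(d, E) = d*d + 6 = d**2 + 6 = 6 + d**2)
I(n) = -2 + (-1 + n)/n (I(n) = -2 + (n - 1)/(n + 0) = -2 + (-1 + n)/n)
r(v) = -13 + v
(I(8) + 132) - r(W(k, 4)) = ((-1 - 1*8)/8 + 132) - (-13 + (6 + 2**2)) = ((-1 - 8)/8 + 132) - (-13 + (6 + 4)) = ((1/8)*(-9) + 132) - (-13 + 10) = (-9/8 + 132) - 1*(-3) = 1047/8 + 3 = 1071/8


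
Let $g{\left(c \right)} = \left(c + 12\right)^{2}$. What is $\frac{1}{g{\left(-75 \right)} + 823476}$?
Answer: $\frac{1}{827445} \approx 1.2085 \cdot 10^{-6}$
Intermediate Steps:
$g{\left(c \right)} = \left(12 + c\right)^{2}$
$\frac{1}{g{\left(-75 \right)} + 823476} = \frac{1}{\left(12 - 75\right)^{2} + 823476} = \frac{1}{\left(-63\right)^{2} + 823476} = \frac{1}{3969 + 823476} = \frac{1}{827445}$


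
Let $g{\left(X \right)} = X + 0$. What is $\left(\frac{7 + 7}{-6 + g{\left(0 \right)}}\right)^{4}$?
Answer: $\frac{2401}{81} \approx 29.642$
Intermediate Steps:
$g{\left(X \right)} = X$
$\left(\frac{7 + 7}{-6 + g{\left(0 \right)}}\right)^{4} = \left(\frac{7 + 7}{-6 + 0}\right)^{4} = \left(\frac{14}{-6}\right)^{4} = \left(14 \left(- \frac{1}{6}\right)\right)^{4} = \left(- \frac{7}{3}\right)^{4} = \frac{2401}{81}$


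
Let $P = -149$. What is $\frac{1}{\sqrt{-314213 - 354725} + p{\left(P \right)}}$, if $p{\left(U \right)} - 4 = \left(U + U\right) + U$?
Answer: $- \frac{443}{865187} - \frac{i \sqrt{668938}}{865187} \approx -0.00051203 - 0.00094533 i$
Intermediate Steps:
$p{\left(U \right)} = 4 + 3 U$ ($p{\left(U \right)} = 4 + \left(\left(U + U\right) + U\right) = 4 + \left(2 U + U\right) = 4 + 3 U$)
$\frac{1}{\sqrt{-314213 - 354725} + p{\left(P \right)}} = \frac{1}{\sqrt{-314213 - 354725} + \left(4 + 3 \left(-149\right)\right)} = \frac{1}{\sqrt{-668938} + \left(4 - 447\right)} = \frac{1}{i \sqrt{668938} - 443} = \frac{1}{-443 + i \sqrt{668938}}$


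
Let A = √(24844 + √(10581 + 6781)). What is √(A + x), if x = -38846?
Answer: √(-38846 + √(24844 + √17362)) ≈ 196.69*I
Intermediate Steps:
A = √(24844 + √17362) ≈ 158.04
√(A + x) = √(√(24844 + √17362) - 38846) = √(-38846 + √(24844 + √17362))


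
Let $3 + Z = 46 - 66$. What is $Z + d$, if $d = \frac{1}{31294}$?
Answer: $- \frac{719761}{31294} \approx -23.0$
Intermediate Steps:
$Z = -23$ ($Z = -3 + \left(46 - 66\right) = -3 - 20 = -23$)
$d = \frac{1}{31294} \approx 3.1955 \cdot 10^{-5}$
$Z + d = -23 + \frac{1}{31294} = - \frac{719761}{31294}$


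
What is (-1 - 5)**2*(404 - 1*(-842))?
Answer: 44856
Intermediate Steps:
(-1 - 5)**2*(404 - 1*(-842)) = (-6)**2*(404 + 842) = 36*1246 = 44856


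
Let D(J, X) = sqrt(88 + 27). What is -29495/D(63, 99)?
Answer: -5899*sqrt(115)/23 ≈ -2750.4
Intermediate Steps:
D(J, X) = sqrt(115)
-29495/D(63, 99) = -29495*sqrt(115)/115 = -5899*sqrt(115)/23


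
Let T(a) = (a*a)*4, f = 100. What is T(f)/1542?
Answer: 20000/771 ≈ 25.940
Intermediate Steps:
T(a) = 4*a**2 (T(a) = a**2*4 = 4*a**2)
T(f)/1542 = (4*100**2)/1542 = (4*10000)*(1/1542) = 40000*(1/1542) = 20000/771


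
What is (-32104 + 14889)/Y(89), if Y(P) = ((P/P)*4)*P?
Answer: -17215/356 ≈ -48.357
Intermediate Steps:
Y(P) = 4*P (Y(P) = (1*4)*P = 4*P)
(-32104 + 14889)/Y(89) = (-32104 + 14889)/((4*89)) = -17215/356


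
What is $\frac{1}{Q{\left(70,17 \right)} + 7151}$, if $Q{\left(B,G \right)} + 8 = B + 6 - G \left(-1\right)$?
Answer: $\frac{1}{7315} \approx 0.00013671$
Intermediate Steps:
$Q{\left(B,G \right)} = -8 + B + 6 G$ ($Q{\left(B,G \right)} = -8 + \left(B + 6 - G \left(-1\right)\right) = -8 + \left(B + 6 G\right) = -8 + B + 6 G$)
$\frac{1}{Q{\left(70,17 \right)} + 7151} = \frac{1}{\left(-8 + 70 + 6 \cdot 17\right) + 7151} = \frac{1}{\left(-8 + 70 + 102\right) + 7151} = \frac{1}{164 + 7151} = \frac{1}{7315}$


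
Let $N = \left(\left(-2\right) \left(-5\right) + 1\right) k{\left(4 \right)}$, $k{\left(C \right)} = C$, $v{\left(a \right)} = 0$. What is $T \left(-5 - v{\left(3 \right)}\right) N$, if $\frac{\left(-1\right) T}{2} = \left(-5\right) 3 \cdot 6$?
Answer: $-39600$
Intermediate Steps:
$N = 44$ ($N = \left(\left(-2\right) \left(-5\right) + 1\right) 4 = \left(10 + 1\right) 4 = 11 \cdot 4 = 44$)
$T = 180$ ($T = - 2 \left(-5\right) 3 \cdot 6 = - 2 \left(\left(-15\right) 6\right) = \left(-2\right) \left(-90\right) = 180$)
$T \left(-5 - v{\left(3 \right)}\right) N = 180 \left(-5 - 0\right) 44 = 180 \left(-5 + 0\right) 44 = 180 \left(-5\right) 44 = \left(-900\right) 44 = -39600$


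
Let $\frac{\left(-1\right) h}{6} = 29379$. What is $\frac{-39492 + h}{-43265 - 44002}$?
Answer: $\frac{71922}{29089} \approx 2.4725$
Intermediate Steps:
$h = -176274$ ($h = \left(-6\right) 29379 = -176274$)
$\frac{-39492 + h}{-43265 - 44002} = \frac{-39492 - 176274}{-43265 - 44002} = - \frac{215766}{-87267} = \left(-215766\right) \left(- \frac{1}{87267}\right) = \frac{71922}{29089}$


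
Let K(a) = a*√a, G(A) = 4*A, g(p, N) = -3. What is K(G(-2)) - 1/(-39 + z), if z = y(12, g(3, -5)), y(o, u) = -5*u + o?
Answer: 1/12 - 16*I*√2 ≈ 0.083333 - 22.627*I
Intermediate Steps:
y(o, u) = o - 5*u
K(a) = a^(3/2)
z = 27 (z = 12 - 5*(-3) = 12 + 15 = 27)
K(G(-2)) - 1/(-39 + z) = (4*(-2))^(3/2) - 1/(-39 + 27) = (-8)^(3/2) - 1/(-12) = -16*I*√2 - 1*(-1/12) = -16*I*√2 + 1/12 = 1/12 - 16*I*√2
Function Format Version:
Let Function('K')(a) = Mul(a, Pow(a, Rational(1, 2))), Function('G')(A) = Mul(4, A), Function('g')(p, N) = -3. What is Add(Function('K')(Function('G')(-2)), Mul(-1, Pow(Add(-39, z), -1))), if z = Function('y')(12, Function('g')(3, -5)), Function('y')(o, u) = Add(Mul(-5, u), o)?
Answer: Add(Rational(1, 12), Mul(-16, I, Pow(2, Rational(1, 2)))) ≈ Add(0.083333, Mul(-22.627, I))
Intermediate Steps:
Function('y')(o, u) = Add(o, Mul(-5, u))
Function('K')(a) = Pow(a, Rational(3, 2))
z = 27 (z = Add(12, Mul(-5, -3)) = Add(12, 15) = 27)
Add(Function('K')(Function('G')(-2)), Mul(-1, Pow(Add(-39, z), -1))) = Add(Pow(Mul(4, -2), Rational(3, 2)), Mul(-1, Pow(Add(-39, 27), -1))) = Add(Pow(-8, Rational(3, 2)), Mul(-1, Pow(-12, -1))) = Add(Mul(-16, I, Pow(2, Rational(1, 2))), Mul(-1, Rational(-1, 12))) = Add(Mul(-16, I, Pow(2, Rational(1, 2))), Rational(1, 12)) = Add(Rational(1, 12), Mul(-16, I, Pow(2, Rational(1, 2))))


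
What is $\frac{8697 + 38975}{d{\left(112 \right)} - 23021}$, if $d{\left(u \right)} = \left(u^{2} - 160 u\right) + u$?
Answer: $- \frac{47672}{28285} \approx -1.6854$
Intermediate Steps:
$d{\left(u \right)} = u^{2} - 159 u$
$\frac{8697 + 38975}{d{\left(112 \right)} - 23021} = \frac{8697 + 38975}{112 \left(-159 + 112\right) - 23021} = \frac{47672}{112 \left(-47\right) - 23021} = \frac{47672}{-5264 - 23021} = \frac{47672}{-28285} = 47672 \left(- \frac{1}{28285}\right) = - \frac{47672}{28285}$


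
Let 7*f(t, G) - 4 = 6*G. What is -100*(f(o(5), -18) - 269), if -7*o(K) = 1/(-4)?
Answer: 198700/7 ≈ 28386.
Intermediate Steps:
o(K) = 1/28 (o(K) = -1/(7*(-4)) = -(-1)/(7*4) = -⅐*(-¼) = 1/28)
f(t, G) = 4/7 + 6*G/7 (f(t, G) = 4/7 + (6*G)/7 = 4/7 + 6*G/7)
-100*(f(o(5), -18) - 269) = -100*((4/7 + (6/7)*(-18)) - 269) = -100*((4/7 - 108/7) - 269) = -100*(-104/7 - 269) = -100*(-1987/7) = 198700/7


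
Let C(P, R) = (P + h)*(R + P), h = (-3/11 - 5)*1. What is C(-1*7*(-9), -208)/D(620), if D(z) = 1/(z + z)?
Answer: -114173000/11 ≈ -1.0379e+7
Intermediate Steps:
h = -58/11 (h = (-3*1/11 - 5)*1 = (-3/11 - 5)*1 = -58/11*1 = -58/11 ≈ -5.2727)
C(P, R) = (-58/11 + P)*(P + R) (C(P, R) = (P - 58/11)*(R + P) = (-58/11 + P)*(P + R))
D(z) = 1/(2*z)
C(-1*7*(-9), -208)/D(620) = ((-1*7*(-9))² - 58*(-1*7)*(-9)/11 - 58/11*(-208) + (-1*7*(-9))*(-208))/(((½)/620)) = ((-7*(-9))² - (-406)*(-9)/11 + 12064/11 - 7*(-9)*(-208))/(((½)*(1/620))) = (63² - 58/11*63 + 12064/11 + 63*(-208))/(1/1240) = (3969 - 3654/11 + 12064/11 - 13104)*1240 = -92075/11*1240 = -114173000/11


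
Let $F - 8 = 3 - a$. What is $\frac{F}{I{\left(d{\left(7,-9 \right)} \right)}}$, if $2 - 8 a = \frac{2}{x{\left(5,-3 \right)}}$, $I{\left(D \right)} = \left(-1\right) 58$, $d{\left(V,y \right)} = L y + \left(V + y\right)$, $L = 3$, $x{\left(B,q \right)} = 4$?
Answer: $- \frac{173}{928} \approx -0.18642$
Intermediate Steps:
$d{\left(V,y \right)} = V + 4 y$ ($d{\left(V,y \right)} = 3 y + \left(V + y\right) = V + 4 y$)
$I{\left(D \right)} = -58$
$a = \frac{3}{16}$ ($a = \frac{1}{4} - \frac{2 \cdot \frac{1}{4}}{8} = \frac{1}{4} - \frac{1}{16} = \frac{3}{16} \approx 0.1875$)
$F = \frac{173}{16}$ ($F = 8 + \left(3 - \frac{3}{16}\right) = 8 + \frac{45}{16} = \frac{173}{16} \approx 10.813$)
$\frac{F}{I{\left(d{\left(7,-9 \right)} \right)}} = \frac{1}{-58} \cdot \frac{173}{16} = \left(- \frac{1}{58}\right) \frac{173}{16} = - \frac{173}{928}$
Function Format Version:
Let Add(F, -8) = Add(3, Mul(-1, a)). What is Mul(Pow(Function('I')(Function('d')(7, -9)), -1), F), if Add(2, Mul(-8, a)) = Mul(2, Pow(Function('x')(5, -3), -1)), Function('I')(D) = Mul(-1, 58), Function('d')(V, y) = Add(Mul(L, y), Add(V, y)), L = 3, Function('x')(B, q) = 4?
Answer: Rational(-173, 928) ≈ -0.18642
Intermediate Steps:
Function('d')(V, y) = Add(V, Mul(4, y)) (Function('d')(V, y) = Add(Mul(3, y), Add(V, y)) = Add(V, Mul(4, y)))
Function('I')(D) = -58
a = Rational(3, 16) (a = Add(Rational(1, 4), Mul(Rational(-1, 8), Mul(2, Pow(4, -1)))) = Add(Rational(1, 4), Mul(Rational(-1, 8), Mul(2, Rational(1, 4)))) = Add(Rational(1, 4), Mul(Rational(-1, 8), Rational(1, 2))) = Add(Rational(1, 4), Rational(-1, 16)) = Rational(3, 16) ≈ 0.18750)
F = Rational(173, 16) (F = Add(8, Add(3, Mul(-1, Rational(3, 16)))) = Add(8, Add(3, Rational(-3, 16))) = Add(8, Rational(45, 16)) = Rational(173, 16) ≈ 10.813)
Mul(Pow(Function('I')(Function('d')(7, -9)), -1), F) = Mul(Pow(-58, -1), Rational(173, 16)) = Mul(Rational(-1, 58), Rational(173, 16)) = Rational(-173, 928)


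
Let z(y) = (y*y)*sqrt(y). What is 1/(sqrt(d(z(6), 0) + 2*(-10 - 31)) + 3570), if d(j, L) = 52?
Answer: 119/424831 - I*sqrt(30)/12744930 ≈ 0.00028011 - 4.2976e-7*I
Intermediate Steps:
z(y) = y**(5/2) (z(y) = y**2*sqrt(y) = y**(5/2))
1/(sqrt(d(z(6), 0) + 2*(-10 - 31)) + 3570) = 1/(sqrt(52 + 2*(-10 - 31)) + 3570) = 1/(sqrt(52 + 2*(-41)) + 3570) = 1/(sqrt(52 - 82) + 3570) = 1/(sqrt(-30) + 3570) = 1/(I*sqrt(30) + 3570) = 1/(3570 + I*sqrt(30))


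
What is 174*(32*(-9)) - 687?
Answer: -50799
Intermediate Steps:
174*(32*(-9)) - 687 = 174*(-288) - 687 = -50112 - 687 = -50799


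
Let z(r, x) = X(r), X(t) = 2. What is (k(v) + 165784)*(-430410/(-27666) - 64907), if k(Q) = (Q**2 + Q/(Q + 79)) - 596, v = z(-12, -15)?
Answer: -4003654998760868/373491 ≈ -1.0720e+10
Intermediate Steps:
z(r, x) = 2
v = 2
k(Q) = -596 + Q**2 + Q/(79 + Q) (k(Q) = (Q**2 + Q/(79 + Q)) - 596 = -596 + Q**2 + Q/(79 + Q))
(k(v) + 165784)*(-430410/(-27666) - 64907) = ((-47084 + 2**3 - 595*2 + 79*2**2)/(79 + 2) + 165784)*(-430410/(-27666) - 64907) = ((-47084 + 8 - 1190 + 79*4)/81 + 165784)*(-430410*(-1/27666) - 64907) = ((-47084 + 8 - 1190 + 316)/81 + 165784)*(71735/4611 - 64907) = ((1/81)*(-47950) + 165784)*(-299214442/4611) = (-47950/81 + 165784)*(-299214442/4611) = (13380554/81)*(-299214442/4611) = -4003654998760868/373491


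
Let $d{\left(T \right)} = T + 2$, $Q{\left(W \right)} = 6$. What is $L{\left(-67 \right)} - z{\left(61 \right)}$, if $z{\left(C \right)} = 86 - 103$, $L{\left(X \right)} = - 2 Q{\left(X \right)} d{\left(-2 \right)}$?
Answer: $17$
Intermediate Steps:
$d{\left(T \right)} = 2 + T$
$L{\left(X \right)} = 0$ ($L{\left(X \right)} = \left(-2\right) 6 \left(2 - 2\right) = \left(-12\right) 0 = 0$)
$z{\left(C \right)} = -17$
$L{\left(-67 \right)} - z{\left(61 \right)} = 0 - -17 = 0 + 17 = 17$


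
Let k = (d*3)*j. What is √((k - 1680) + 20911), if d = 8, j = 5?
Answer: √19351 ≈ 139.11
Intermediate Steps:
k = 120 (k = (8*3)*5 = 24*5 = 120)
√((k - 1680) + 20911) = √((120 - 1680) + 20911) = √(-1560 + 20911) = √19351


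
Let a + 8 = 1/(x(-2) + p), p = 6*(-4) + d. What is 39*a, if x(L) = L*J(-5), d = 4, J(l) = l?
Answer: -3159/10 ≈ -315.90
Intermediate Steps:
x(L) = -5*L (x(L) = L*(-5) = -5*L)
p = -20 (p = 6*(-4) + 4 = -24 + 4 = -20)
a = -81/10 (a = -8 + 1/(-5*(-2) - 20) = -8 + 1/(10 - 20) = -8 + 1/(-10) = -8 - ⅒ = -81/10 ≈ -8.1000)
39*a = 39*(-81/10) = -3159/10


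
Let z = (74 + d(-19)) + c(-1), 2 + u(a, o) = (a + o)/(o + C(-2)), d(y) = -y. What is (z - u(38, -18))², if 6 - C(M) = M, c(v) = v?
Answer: 9216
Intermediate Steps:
C(M) = 6 - M
u(a, o) = -2 + (a + o)/(8 + o) (u(a, o) = -2 + (a + o)/(o + (6 - 1*(-2))) = -2 + (a + o)/(o + (6 + 2)) = -2 + (a + o)/(o + 8) = -2 + (a + o)/(8 + o))
z = 92 (z = (74 - 1*(-19)) - 1 = (74 + 19) - 1 = 93 - 1 = 92)
(z - u(38, -18))² = (92 - (-16 + 38 - 1*(-18))/(8 - 18))² = (92 - (-16 + 38 + 18)/(-10))² = (92 - (-1)*40/10)² = (92 - 1*(-4))² = (92 + 4)² = 96² = 9216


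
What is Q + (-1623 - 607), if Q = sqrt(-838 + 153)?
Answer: -2230 + I*sqrt(685) ≈ -2230.0 + 26.173*I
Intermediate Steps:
Q = I*sqrt(685) (Q = sqrt(-685) = I*sqrt(685) ≈ 26.173*I)
Q + (-1623 - 607) = I*sqrt(685) + (-1623 - 607) = I*sqrt(685) - 2230 = -2230 + I*sqrt(685)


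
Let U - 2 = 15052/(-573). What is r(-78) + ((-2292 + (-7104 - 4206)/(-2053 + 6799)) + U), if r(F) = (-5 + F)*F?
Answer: 1883382475/453243 ≈ 4155.4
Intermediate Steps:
U = -13906/573 (U = 2 + 15052/(-573) = 2 + 15052*(-1/573) = 2 - 15052/573 = -13906/573 ≈ -24.269)
r(F) = F*(-5 + F)
r(-78) + ((-2292 + (-7104 - 4206)/(-2053 + 6799)) + U) = -78*(-5 - 78) + ((-2292 + (-7104 - 4206)/(-2053 + 6799)) - 13906/573) = -78*(-83) + ((-2292 - 11310/4746) - 13906/573) = 6474 + ((-2292 - 11310*1/4746) - 13906/573) = 6474 + ((-2292 - 1885/791) - 13906/573) = 6474 + (-1814857/791 - 13906/573) = 6474 - 1050912707/453243 = 1883382475/453243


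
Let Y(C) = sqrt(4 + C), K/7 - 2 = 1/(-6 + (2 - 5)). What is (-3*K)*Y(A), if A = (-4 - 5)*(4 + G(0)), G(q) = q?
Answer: -476*I*sqrt(2)/3 ≈ -224.39*I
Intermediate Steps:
A = -36 (A = (-4 - 5)*(4 + 0) = -9*4 = -36)
K = 119/9 (K = 14 + 7/(-6 + (2 - 5)) = 14 + 7/(-6 - 3) = 14 + 7/(-9) = 14 + 7*(-1/9) = 14 - 7/9 = 119/9 ≈ 13.222)
(-3*K)*Y(A) = (-3*119/9)*sqrt(4 - 36) = -476*I*sqrt(2)/3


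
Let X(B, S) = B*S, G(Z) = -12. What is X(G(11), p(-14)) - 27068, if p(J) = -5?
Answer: -27008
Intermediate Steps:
X(G(11), p(-14)) - 27068 = -12*(-5) - 27068 = 60 - 27068 = -27008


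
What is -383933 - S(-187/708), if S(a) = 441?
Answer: -384374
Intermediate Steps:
-383933 - S(-187/708) = -383933 - 1*441 = -383933 - 441 = -384374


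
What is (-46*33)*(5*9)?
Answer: -68310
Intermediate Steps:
(-46*33)*(5*9) = -1518*45 = -68310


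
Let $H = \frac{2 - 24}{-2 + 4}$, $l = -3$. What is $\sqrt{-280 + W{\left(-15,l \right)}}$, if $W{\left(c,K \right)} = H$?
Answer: $i \sqrt{291} \approx 17.059 i$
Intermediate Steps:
$H = -11$ ($H = \frac{2 - 24}{2} = \left(-22\right) \frac{1}{2} = -11$)
$W{\left(c,K \right)} = -11$
$\sqrt{-280 + W{\left(-15,l \right)}} = \sqrt{-280 - 11} = \sqrt{-291} = i \sqrt{291}$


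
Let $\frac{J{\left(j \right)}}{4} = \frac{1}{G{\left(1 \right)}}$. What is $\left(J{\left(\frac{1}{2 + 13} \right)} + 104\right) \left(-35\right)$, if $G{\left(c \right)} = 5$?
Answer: $-3668$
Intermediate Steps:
$J{\left(j \right)} = \frac{4}{5}$
$\left(J{\left(\frac{1}{2 + 13} \right)} + 104\right) \left(-35\right) = \left(\frac{4}{5} + 104\right) \left(-35\right) = \frac{524}{5} \left(-35\right) = -3668$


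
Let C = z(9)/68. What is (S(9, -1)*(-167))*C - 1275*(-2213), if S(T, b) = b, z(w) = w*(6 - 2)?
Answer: 47968278/17 ≈ 2.8217e+6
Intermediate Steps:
z(w) = 4*w (z(w) = w*4 = 4*w)
C = 9/17 (C = (4*9)/68 = 36*(1/68) = 9/17 ≈ 0.52941)
(S(9, -1)*(-167))*C - 1275*(-2213) = -1*(-167)*(9/17) - 1275*(-2213) = 167*(9/17) - 1*(-2821575) = 1503/17 + 2821575 = 47968278/17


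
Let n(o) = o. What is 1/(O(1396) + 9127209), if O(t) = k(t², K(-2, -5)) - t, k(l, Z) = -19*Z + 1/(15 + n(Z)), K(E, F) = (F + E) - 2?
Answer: 6/54755905 ≈ 1.0958e-7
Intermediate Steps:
K(E, F) = -2 + E + F (K(E, F) = (E + F) - 2 = -2 + E + F)
k(l, Z) = 1/(15 + Z) - 19*Z (k(l, Z) = -19*Z + 1/(15 + Z) = 1/(15 + Z) - 19*Z)
O(t) = 1027/6 - t (O(t) = (1 - 285*(-2 - 2 - 5) - 19*(-2 - 2 - 5)²)/(15 + (-2 - 2 - 5)) - t = (1 - 285*(-9) - 19*(-9)²)/(15 - 9) - t = (1 + 2565 - 19*81)/6 - t = (1 + 2565 - 1539)/6 - t = (⅙)*1027 - t = 1027/6 - t)
1/(O(1396) + 9127209) = 1/((1027/6 - 1*1396) + 9127209) = 1/((1027/6 - 1396) + 9127209) = 1/(-7349/6 + 9127209) = 1/(54755905/6) = 6/54755905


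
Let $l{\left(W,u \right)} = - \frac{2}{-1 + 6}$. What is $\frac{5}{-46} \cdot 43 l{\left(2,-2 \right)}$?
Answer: $\frac{43}{23} \approx 1.8696$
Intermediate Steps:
$l{\left(W,u \right)} = - \frac{2}{5}$
$\frac{5}{-46} \cdot 43 l{\left(2,-2 \right)} = \frac{5}{-46} \cdot 43 \left(- \frac{2}{5}\right) = 5 \left(- \frac{1}{46}\right) 43 \left(- \frac{2}{5}\right) = \left(- \frac{5}{46}\right) 43 \left(- \frac{2}{5}\right) = \left(- \frac{215}{46}\right) \left(- \frac{2}{5}\right) = \frac{43}{23}$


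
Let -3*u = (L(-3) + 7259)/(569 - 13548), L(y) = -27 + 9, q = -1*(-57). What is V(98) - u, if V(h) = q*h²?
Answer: 21315196795/38937 ≈ 5.4743e+5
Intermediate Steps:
q = 57
L(y) = -18
V(h) = 57*h²
u = 7241/38937 (u = -(-18 + 7259)/(3*(569 - 13548)) = -7241/(3*(-12979)) = -7241*(-1)/(3*12979) = -⅓*(-7241/12979) = 7241/38937 ≈ 0.18597)
V(98) - u = 57*98² - 1*7241/38937 = 57*9604 - 7241/38937 = 547428 - 7241/38937 = 21315196795/38937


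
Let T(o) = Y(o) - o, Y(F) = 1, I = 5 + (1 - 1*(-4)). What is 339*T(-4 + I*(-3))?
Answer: 11865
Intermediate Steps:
I = 10 (I = 5 + (1 + 4) = 5 + 5 = 10)
T(o) = 1 - o
339*T(-4 + I*(-3)) = 339*(1 - (-4 + 10*(-3))) = 339*(1 - (-4 - 30)) = 339*(1 - 1*(-34)) = 339*(1 + 34) = 339*35 = 11865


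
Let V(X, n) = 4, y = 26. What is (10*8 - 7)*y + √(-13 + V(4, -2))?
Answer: 1898 + 3*I ≈ 1898.0 + 3.0*I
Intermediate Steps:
(10*8 - 7)*y + √(-13 + V(4, -2)) = (10*8 - 7)*26 + √(-13 + 4) = (80 - 7)*26 + √(-9) = 73*26 + 3*I = 1898 + 3*I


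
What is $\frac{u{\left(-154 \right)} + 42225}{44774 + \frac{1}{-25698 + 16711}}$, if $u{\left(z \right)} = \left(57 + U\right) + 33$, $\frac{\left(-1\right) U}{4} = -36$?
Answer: $\frac{127193011}{134127979} \approx 0.9483$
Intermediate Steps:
$U = 144$ ($U = \left(-4\right) \left(-36\right) = 144$)
$u{\left(z \right)} = 234$ ($u{\left(z \right)} = \left(57 + 144\right) + 33 = 201 + 33 = 234$)
$\frac{u{\left(-154 \right)} + 42225}{44774 + \frac{1}{-25698 + 16711}} = \frac{234 + 42225}{44774 + \frac{1}{-25698 + 16711}} = \frac{42459}{44774 + \frac{1}{-8987}} = \frac{42459}{44774 - \frac{1}{8987}} = \frac{42459}{\frac{402383937}{8987}} = 42459 \cdot \frac{8987}{402383937} = \frac{127193011}{134127979}$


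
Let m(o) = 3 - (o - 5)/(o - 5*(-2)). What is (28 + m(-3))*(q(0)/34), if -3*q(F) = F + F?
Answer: 0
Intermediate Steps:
q(F) = -2*F/3 (q(F) = -(F + F)/3 = -2*F/3)
m(o) = 3 - (-5 + o)/(10 + o) (m(o) = 3 - (-5 + o)/(o + 10) = 3 - (-5 + o)/(10 + o))
(28 + m(-3))*(q(0)/34) = (28 + (35 + 2*(-3))/(10 - 3))*(-⅔*0/34) = (28 + (35 - 6)/7)*(0*(1/34)) = (28 + (⅐)*29)*0 = (28 + 29/7)*0 = (225/7)*0 = 0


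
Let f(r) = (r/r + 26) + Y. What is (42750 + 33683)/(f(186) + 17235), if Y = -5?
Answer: 76433/17257 ≈ 4.4291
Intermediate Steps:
f(r) = 22 (f(r) = (r/r + 26) - 5 = (1 + 26) - 5 = 27 - 5 = 22)
(42750 + 33683)/(f(186) + 17235) = (42750 + 33683)/(22 + 17235) = 76433/17257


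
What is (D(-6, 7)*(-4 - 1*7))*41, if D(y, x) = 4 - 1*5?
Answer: 451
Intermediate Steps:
D(y, x) = -1 (D(y, x) = 4 - 5 = -1)
(D(-6, 7)*(-4 - 1*7))*41 = -(-4 - 1*7)*41 = -(-4 - 7)*41 = -1*(-11)*41 = 11*41 = 451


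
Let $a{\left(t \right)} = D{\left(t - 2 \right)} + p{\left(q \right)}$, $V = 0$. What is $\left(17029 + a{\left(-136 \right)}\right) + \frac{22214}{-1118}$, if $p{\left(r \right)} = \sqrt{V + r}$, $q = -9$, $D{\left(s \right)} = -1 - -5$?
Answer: $\frac{9510340}{559} + 3 i \approx 17013.0 + 3.0 i$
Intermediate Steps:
$D{\left(s \right)} = 4$ ($D{\left(s \right)} = -1 + 5 = 4$)
$p{\left(r \right)} = \sqrt{r}$ ($p{\left(r \right)} = \sqrt{0 + r} = \sqrt{r}$)
$a{\left(t \right)} = 4 + 3 i$ ($a{\left(t \right)} = 4 + \sqrt{-9} = 4 + 3 i$)
$\left(17029 + a{\left(-136 \right)}\right) + \frac{22214}{-1118} = \left(17029 + \left(4 + 3 i\right)\right) + \frac{22214}{-1118} = \left(17033 + 3 i\right) + 22214 \left(- \frac{1}{1118}\right) = \left(17033 + 3 i\right) - \frac{11107}{559} = \frac{9510340}{559} + 3 i$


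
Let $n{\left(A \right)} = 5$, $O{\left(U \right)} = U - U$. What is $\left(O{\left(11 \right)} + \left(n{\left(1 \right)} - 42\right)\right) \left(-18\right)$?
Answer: $666$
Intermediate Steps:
$O{\left(U \right)} = 0$
$\left(O{\left(11 \right)} + \left(n{\left(1 \right)} - 42\right)\right) \left(-18\right) = \left(0 + \left(5 - 42\right)\right) \left(-18\right) = \left(0 - 37\right) \left(-18\right) = \left(-37\right) \left(-18\right) = 666$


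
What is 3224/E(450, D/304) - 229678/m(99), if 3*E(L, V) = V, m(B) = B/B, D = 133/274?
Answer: 40794302/7 ≈ 5.8278e+6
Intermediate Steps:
D = 133/274 (D = 133*(1/274) = 133/274 ≈ 0.48540)
m(B) = 1
E(L, V) = V/3
3224/E(450, D/304) - 229678/m(99) = 3224/((((133/274)/304)/3)) - 229678/1 = 3224/((((133/274)*(1/304))/3)) - 229678*1 = 3224/(((⅓)*(7/4384))) - 229678 = 3224/(7/13152) - 229678 = 3224*(13152/7) - 229678 = 42402048/7 - 229678 = 40794302/7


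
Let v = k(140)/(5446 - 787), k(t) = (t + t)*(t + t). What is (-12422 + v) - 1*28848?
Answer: -192198530/4659 ≈ -41253.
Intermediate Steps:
k(t) = 4*t² (k(t) = (2*t)*(2*t) = 4*t²)
v = 78400/4659 (v = (4*140²)/(5446 - 787) = (4*19600)/4659 = 78400*(1/4659) = 78400/4659 ≈ 16.828)
(-12422 + v) - 1*28848 = (-12422 + 78400/4659) - 1*28848 = -57795698/4659 - 28848 = -192198530/4659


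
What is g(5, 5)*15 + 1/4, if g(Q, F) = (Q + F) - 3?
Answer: 421/4 ≈ 105.25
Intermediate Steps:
g(Q, F) = -3 + F + Q (g(Q, F) = (F + Q) - 3 = -3 + F + Q)
g(5, 5)*15 + 1/4 = (-3 + 5 + 5)*15 + 1/4 = 7*15 + 1/4 = 105 + 1/4 = 421/4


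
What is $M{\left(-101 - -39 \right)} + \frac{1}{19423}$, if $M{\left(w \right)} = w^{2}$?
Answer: $\frac{74662013}{19423} \approx 3844.0$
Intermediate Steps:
$M{\left(-101 - -39 \right)} + \frac{1}{19423} = \left(-101 - -39\right)^{2} + \frac{1}{19423} = \left(-101 + 39\right)^{2} + \frac{1}{19423} = \left(-62\right)^{2} + \frac{1}{19423} = 3844 + \frac{1}{19423} = \frac{74662013}{19423}$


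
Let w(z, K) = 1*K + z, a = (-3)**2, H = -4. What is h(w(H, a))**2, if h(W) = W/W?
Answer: 1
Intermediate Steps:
a = 9
w(z, K) = K + z
h(W) = 1
h(w(H, a))**2 = 1**2 = 1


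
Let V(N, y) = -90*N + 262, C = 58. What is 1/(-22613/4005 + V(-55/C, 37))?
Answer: 116145/39686588 ≈ 0.0029266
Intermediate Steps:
V(N, y) = 262 - 90*N
1/(-22613/4005 + V(-55/C, 37)) = 1/(-22613/4005 + (262 - (-4950)/58)) = 1/(-22613*1/4005 + (262 - (-4950)/58)) = 1/(-22613/4005 + (262 - 90*(-55/58))) = 1/(-22613/4005 + (262 + 2475/29)) = 1/(-22613/4005 + 10073/29) = 1/(39686588/116145) = 116145/39686588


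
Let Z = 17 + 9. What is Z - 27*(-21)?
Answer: 593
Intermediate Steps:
Z = 26
Z - 27*(-21) = 26 - 27*(-21) = 26 + 567 = 593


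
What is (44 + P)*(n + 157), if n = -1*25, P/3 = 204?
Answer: 86592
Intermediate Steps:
P = 612 (P = 3*204 = 612)
n = -25
(44 + P)*(n + 157) = (44 + 612)*(-25 + 157) = 656*132 = 86592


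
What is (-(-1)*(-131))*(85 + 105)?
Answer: -24890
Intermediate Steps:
(-(-1)*(-131))*(85 + 105) = -1*131*190 = -131*190 = -24890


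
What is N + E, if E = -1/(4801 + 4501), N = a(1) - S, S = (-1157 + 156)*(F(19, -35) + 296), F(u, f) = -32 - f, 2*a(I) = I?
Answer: 1392041974/4651 ≈ 2.9930e+5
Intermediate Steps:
a(I) = I/2
S = -299299 (S = (-1157 + 156)*((-32 - 1*(-35)) + 296) = -1001*((-32 + 35) + 296) = -1001*(3 + 296) = -1001*299 = -299299)
N = 598599/2 (N = (½)*1 - 1*(-299299) = ½ + 299299 = 598599/2 ≈ 2.9930e+5)
E = -1/9302 ≈ -0.00010750
N + E = 598599/2 - 1/9302 = 1392041974/4651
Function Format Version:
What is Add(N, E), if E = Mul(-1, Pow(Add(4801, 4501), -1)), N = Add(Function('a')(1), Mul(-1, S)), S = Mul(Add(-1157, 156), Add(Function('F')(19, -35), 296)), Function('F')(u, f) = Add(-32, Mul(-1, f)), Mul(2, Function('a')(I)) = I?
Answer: Rational(1392041974, 4651) ≈ 2.9930e+5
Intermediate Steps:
Function('a')(I) = Mul(Rational(1, 2), I)
S = -299299 (S = Mul(Add(-1157, 156), Add(Add(-32, Mul(-1, -35)), 296)) = Mul(-1001, Add(Add(-32, 35), 296)) = Mul(-1001, Add(3, 296)) = Mul(-1001, 299) = -299299)
N = Rational(598599, 2) (N = Add(Mul(Rational(1, 2), 1), Mul(-1, -299299)) = Add(Rational(1, 2), 299299) = Rational(598599, 2) ≈ 2.9930e+5)
E = Rational(-1, 9302) (E = Mul(-1, Pow(9302, -1)) = Mul(-1, Rational(1, 9302)) = Rational(-1, 9302) ≈ -0.00010750)
Add(N, E) = Add(Rational(598599, 2), Rational(-1, 9302)) = Rational(1392041974, 4651)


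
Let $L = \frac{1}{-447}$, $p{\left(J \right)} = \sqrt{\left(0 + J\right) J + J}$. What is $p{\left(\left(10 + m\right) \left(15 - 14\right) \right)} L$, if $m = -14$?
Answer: $- \frac{2 \sqrt{3}}{447} \approx -0.0077497$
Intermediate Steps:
$p{\left(J \right)} = \sqrt{J + J^{2}}$ ($p{\left(J \right)} = \sqrt{J J + J} = \sqrt{J^{2} + J} = \sqrt{J + J^{2}}$)
$L = - \frac{1}{447} \approx -0.0022371$
$p{\left(\left(10 + m\right) \left(15 - 14\right) \right)} L = \sqrt{\left(10 - 14\right) \left(15 - 14\right) \left(1 + \left(10 - 14\right) \left(15 - 14\right)\right)} \left(- \frac{1}{447}\right) = \sqrt{\left(-4\right) 1 \left(1 - 4\right)} \left(- \frac{1}{447}\right) = \sqrt{- 4 \left(1 - 4\right)} \left(- \frac{1}{447}\right) = \sqrt{\left(-4\right) \left(-3\right)} \left(- \frac{1}{447}\right) = \sqrt{12} \left(- \frac{1}{447}\right) = 2 \sqrt{3} \left(- \frac{1}{447}\right) = - \frac{2 \sqrt{3}}{447}$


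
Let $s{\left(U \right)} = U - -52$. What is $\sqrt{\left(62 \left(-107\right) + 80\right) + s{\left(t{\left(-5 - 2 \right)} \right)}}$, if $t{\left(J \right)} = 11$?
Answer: $i \sqrt{6491} \approx 80.567 i$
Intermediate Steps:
$s{\left(U \right)} = 52 + U$ ($s{\left(U \right)} = U + 52 = 52 + U$)
$\sqrt{\left(62 \left(-107\right) + 80\right) + s{\left(t{\left(-5 - 2 \right)} \right)}} = \sqrt{\left(62 \left(-107\right) + 80\right) + \left(52 + 11\right)} = \sqrt{\left(-6634 + 80\right) + 63} = \sqrt{-6554 + 63} = \sqrt{-6491} = i \sqrt{6491}$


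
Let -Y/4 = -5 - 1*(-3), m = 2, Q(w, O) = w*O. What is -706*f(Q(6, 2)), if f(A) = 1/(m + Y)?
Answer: -353/5 ≈ -70.600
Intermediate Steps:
Q(w, O) = O*w
Y = 8 (Y = -4*(-5 - 1*(-3)) = -4*(-5 + 3) = -4*(-2) = 8)
f(A) = ⅒ (f(A) = 1/(2 + 8) = 1/10 = ⅒)
-706*f(Q(6, 2)) = -706*⅒ = -353/5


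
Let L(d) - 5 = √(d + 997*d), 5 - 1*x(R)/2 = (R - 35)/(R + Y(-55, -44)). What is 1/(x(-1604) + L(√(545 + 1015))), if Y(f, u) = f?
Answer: 1/(21607/1659 + 2*390^(¼)*√499) ≈ 0.0047267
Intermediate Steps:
x(R) = 10 - 2*(-35 + R)/(-55 + R) (x(R) = 10 - 2*(R - 35)/(R - 55) = 10 - 2*(-35 + R)/(-55 + R))
L(d) = 5 + √998*√d (L(d) = 5 + √(d + 997*d) = 5 + √(998*d) = 5 + √998*√d)
1/(x(-1604) + L(√(545 + 1015))) = 1/(8*(-60 - 1604)/(-55 - 1604) + (5 + √998*√(√(545 + 1015)))) = 1/(8*(-1664)/(-1659) + (5 + √998*√(√1560))) = 1/(8*(-1/1659)*(-1664) + (5 + √998*√(2*√390))) = 1/(13312/1659 + (5 + √998*(2^(¾)*195^(¼)))) = 1/(13312/1659 + (5 + 2*390^(¼)*√499)) = 1/(21607/1659 + 2*390^(¼)*√499)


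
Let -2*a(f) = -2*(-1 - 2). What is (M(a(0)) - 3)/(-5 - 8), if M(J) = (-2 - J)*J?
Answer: 6/13 ≈ 0.46154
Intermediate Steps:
a(f) = -3 (a(f) = -(-1)*(-1 - 2) = -(-1)*(-3) = -½*6 = -3)
M(J) = J*(-2 - J)
(M(a(0)) - 3)/(-5 - 8) = (-1*(-3)*(2 - 3) - 3)/(-5 - 8) = (-1*(-3)*(-1) - 3)/(-13) = -(-3 - 3)/13 = -1/13*(-6) = 6/13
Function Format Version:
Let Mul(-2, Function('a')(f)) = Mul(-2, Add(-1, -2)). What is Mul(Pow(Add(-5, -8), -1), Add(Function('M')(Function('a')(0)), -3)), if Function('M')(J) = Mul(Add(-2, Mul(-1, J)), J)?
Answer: Rational(6, 13) ≈ 0.46154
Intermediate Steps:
Function('a')(f) = -3 (Function('a')(f) = Mul(Rational(-1, 2), Mul(-2, Add(-1, -2))) = Mul(Rational(-1, 2), Mul(-2, -3)) = Mul(Rational(-1, 2), 6) = -3)
Function('M')(J) = Mul(J, Add(-2, Mul(-1, J)))
Mul(Pow(Add(-5, -8), -1), Add(Function('M')(Function('a')(0)), -3)) = Mul(Pow(Add(-5, -8), -1), Add(Mul(-1, -3, Add(2, -3)), -3)) = Mul(Pow(-13, -1), Add(Mul(-1, -3, -1), -3)) = Mul(Rational(-1, 13), Add(-3, -3)) = Mul(Rational(-1, 13), -6) = Rational(6, 13)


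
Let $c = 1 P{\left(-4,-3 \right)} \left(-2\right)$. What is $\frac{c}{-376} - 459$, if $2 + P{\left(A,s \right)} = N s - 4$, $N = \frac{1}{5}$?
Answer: $- \frac{431493}{940} \approx -459.04$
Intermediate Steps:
$N = \frac{1}{5} \approx 0.2$
$P{\left(A,s \right)} = -6 + \frac{s}{5}$ ($P{\left(A,s \right)} = -2 + \left(\frac{s}{5} - 4\right) = -2 + \left(-4 + \frac{s}{5}\right) = -6 + \frac{s}{5}$)
$c = \frac{66}{5}$ ($c = 1 \left(-6 + \frac{1}{5} \left(-3\right)\right) \left(-2\right) = 1 \left(-6 - \frac{3}{5}\right) \left(-2\right) = 1 \left(- \frac{33}{5}\right) \left(-2\right) = \left(- \frac{33}{5}\right) \left(-2\right) = \frac{66}{5} \approx 13.2$)
$\frac{c}{-376} - 459 = \frac{66}{5 \left(-376\right)} - 459 = \frac{66}{5} \left(- \frac{1}{376}\right) - 459 = - \frac{33}{940} - 459 = - \frac{431493}{940}$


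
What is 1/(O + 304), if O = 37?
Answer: 1/341 ≈ 0.0029326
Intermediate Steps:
1/(O + 304) = 1/(37 + 304) = 1/341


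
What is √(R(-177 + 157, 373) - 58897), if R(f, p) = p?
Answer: 2*I*√14631 ≈ 241.92*I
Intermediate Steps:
√(R(-177 + 157, 373) - 58897) = √(373 - 58897) = √(-58524) = 2*I*√14631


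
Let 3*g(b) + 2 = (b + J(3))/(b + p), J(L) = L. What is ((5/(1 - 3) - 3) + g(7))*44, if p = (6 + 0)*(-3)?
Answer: -854/3 ≈ -284.67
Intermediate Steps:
p = -18 (p = 6*(-3) = -18)
g(b) = -⅔ + (3 + b)/(3*(-18 + b)) (g(b) = -⅔ + ((b + 3)/(b - 18))/3 = -⅔ + ((3 + b)/(-18 + b))/3 = -⅔ + (3 + b)/(3*(-18 + b)))
((5/(1 - 3) - 3) + g(7))*44 = ((5/(1 - 3) - 3) + (39 - 1*7)/(3*(-18 + 7)))*44 = ((5/(-2) - 3) + (⅓)*(39 - 7)/(-11))*44 = ((-½*5 - 3) + (⅓)*(-1/11)*32)*44 = ((-5/2 - 3) - 32/33)*44 = (-11/2 - 32/33)*44 = -427/66*44 = -854/3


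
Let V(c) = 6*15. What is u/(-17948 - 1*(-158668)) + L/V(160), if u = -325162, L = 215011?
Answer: 1511354167/633240 ≈ 2386.7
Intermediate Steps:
V(c) = 90
u/(-17948 - 1*(-158668)) + L/V(160) = -325162/(-17948 - 1*(-158668)) + 215011/90 = -325162/(-17948 + 158668) + 215011*(1/90) = -325162/140720 + 215011/90 = -325162*1/140720 + 215011/90 = -162581/70360 + 215011/90 = 1511354167/633240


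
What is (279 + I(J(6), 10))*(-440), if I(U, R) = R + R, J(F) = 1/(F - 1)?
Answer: -131560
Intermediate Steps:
J(F) = 1/(-1 + F)
I(U, R) = 2*R
(279 + I(J(6), 10))*(-440) = (279 + 2*10)*(-440) = (279 + 20)*(-440) = 299*(-440) = -131560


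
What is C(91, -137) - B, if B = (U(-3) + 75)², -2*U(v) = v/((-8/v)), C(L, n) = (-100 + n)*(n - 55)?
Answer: 10187343/256 ≈ 39794.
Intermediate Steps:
C(L, n) = (-100 + n)*(-55 + n)
U(v) = v²/16 (U(v) = -v/(2*((-8/v))) = -v*(-v/8)/2 = -(-1)*v²/16 = v²/16)
B = 1461681/256 (B = ((1/16)*(-3)² + 75)² = ((1/16)*9 + 75)² = (9/16 + 75)² = (1209/16)² = 1461681/256 ≈ 5709.7)
C(91, -137) - B = (5500 + (-137)² - 155*(-137)) - 1*1461681/256 = (5500 + 18769 + 21235) - 1461681/256 = 45504 - 1461681/256 = 10187343/256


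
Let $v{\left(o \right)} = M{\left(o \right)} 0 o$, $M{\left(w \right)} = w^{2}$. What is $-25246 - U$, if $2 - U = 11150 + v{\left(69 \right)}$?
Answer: $-14098$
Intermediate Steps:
$v{\left(o \right)} = 0$ ($v{\left(o \right)} = o^{2} \cdot 0 o = 0 o = 0$)
$U = -11148$ ($U = 2 - \left(11150 + 0\right) = 2 - 11150 = -11148$)
$-25246 - U = -25246 - -11148 = -25246 + 11148 = -14098$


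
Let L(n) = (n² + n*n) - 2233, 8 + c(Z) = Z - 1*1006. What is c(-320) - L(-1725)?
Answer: -5950351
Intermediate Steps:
c(Z) = -1014 + Z (c(Z) = -8 + (Z - 1*1006) = -8 + (Z - 1006) = -8 + (-1006 + Z) = -1014 + Z)
L(n) = -2233 + 2*n² (L(n) = (n² + n²) - 2233 = 2*n² - 2233 = -2233 + 2*n²)
c(-320) - L(-1725) = (-1014 - 320) - (-2233 + 2*(-1725)²) = -1334 - (-2233 + 2*2975625) = -1334 - (-2233 + 5951250) = -1334 - 1*5949017 = -1334 - 5949017 = -5950351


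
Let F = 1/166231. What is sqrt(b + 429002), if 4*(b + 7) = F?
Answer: sqrt(47417238384735011)/332462 ≈ 654.98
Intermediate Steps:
F = 1/166231 ≈ 6.0157e-6
b = -4654467/664924 (b = -7 + (1/4)*(1/166231) = -7 + 1/664924 = -4654467/664924 ≈ -7.0000)
sqrt(b + 429002) = sqrt(-4654467/664924 + 429002) = sqrt(285249071381/664924) = sqrt(47417238384735011)/332462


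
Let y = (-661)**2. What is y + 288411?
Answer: 725332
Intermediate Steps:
y = 436921
y + 288411 = 436921 + 288411 = 725332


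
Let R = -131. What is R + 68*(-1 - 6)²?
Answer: 3201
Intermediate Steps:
R + 68*(-1 - 6)² = -131 + 68*(-1 - 6)² = -131 + 68*(-7)² = -131 + 68*49 = -131 + 3332 = 3201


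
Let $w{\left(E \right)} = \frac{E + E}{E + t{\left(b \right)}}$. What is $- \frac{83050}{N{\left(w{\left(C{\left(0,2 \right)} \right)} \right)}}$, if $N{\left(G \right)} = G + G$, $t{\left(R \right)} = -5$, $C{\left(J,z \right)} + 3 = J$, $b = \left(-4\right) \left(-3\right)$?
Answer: $- \frac{166100}{3} \approx -55367.0$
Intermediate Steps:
$b = 12$
$C{\left(J,z \right)} = -3 + J$
$w{\left(E \right)} = \frac{2 E}{-5 + E}$ ($w{\left(E \right)} = \frac{E + E}{E - 5} = \frac{2 E}{-5 + E}$)
$N{\left(G \right)} = 2 G$
$- \frac{83050}{N{\left(w{\left(C{\left(0,2 \right)} \right)} \right)}} = - \frac{83050}{2 \frac{2 \left(-3 + 0\right)}{-5 + \left(-3 + 0\right)}} = - \frac{83050}{2 \cdot 2 \left(-3\right) \frac{1}{-5 - 3}} = - \frac{83050}{2 \cdot 2 \left(-3\right) \frac{1}{-8}} = - \frac{83050}{2 \cdot 2 \left(-3\right) \left(- \frac{1}{8}\right)} = - \frac{83050}{2 \cdot \frac{3}{4}} = - \frac{83050}{\frac{3}{2}} = \left(-83050\right) \frac{2}{3} = - \frac{166100}{3}$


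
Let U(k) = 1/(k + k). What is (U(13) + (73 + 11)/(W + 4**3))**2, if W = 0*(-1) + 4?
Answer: 316969/195364 ≈ 1.6225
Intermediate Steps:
W = 4 (W = 0 + 4 = 4)
U(k) = 1/(2*k)
(U(13) + (73 + 11)/(W + 4**3))**2 = ((1/2)/13 + (73 + 11)/(4 + 4**3))**2 = ((1/2)*(1/13) + 84/(4 + 64))**2 = (1/26 + 84/68)**2 = (1/26 + 84*(1/68))**2 = (1/26 + 21/17)**2 = (563/442)**2 = 316969/195364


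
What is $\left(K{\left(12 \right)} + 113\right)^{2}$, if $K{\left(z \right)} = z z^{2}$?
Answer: $3389281$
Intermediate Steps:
$K{\left(z \right)} = z^{3}$
$\left(K{\left(12 \right)} + 113\right)^{2} = \left(12^{3} + 113\right)^{2} = \left(1728 + 113\right)^{2} = 1841^{2} = 3389281$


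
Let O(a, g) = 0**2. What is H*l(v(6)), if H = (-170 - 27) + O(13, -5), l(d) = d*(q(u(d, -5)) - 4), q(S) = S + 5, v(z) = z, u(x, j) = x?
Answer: -8274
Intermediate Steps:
O(a, g) = 0
q(S) = 5 + S
l(d) = d*(1 + d) (l(d) = d*((5 + d) - 4) = d*(1 + d))
H = -197 (H = (-170 - 27) + 0 = -197 + 0 = -197)
H*l(v(6)) = -1182*(1 + 6) = -1182*7 = -197*42 = -8274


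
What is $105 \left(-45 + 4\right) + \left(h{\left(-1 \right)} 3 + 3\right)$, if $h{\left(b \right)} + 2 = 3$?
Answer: $-4299$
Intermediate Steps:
$h{\left(b \right)} = 1$ ($h{\left(b \right)} = -2 + 3 = 1$)
$105 \left(-45 + 4\right) + \left(h{\left(-1 \right)} 3 + 3\right) = 105 \left(-45 + 4\right) + \left(1 \cdot 3 + 3\right) = 105 \left(-41\right) + \left(3 + 3\right) = -4305 + 6 = -4299$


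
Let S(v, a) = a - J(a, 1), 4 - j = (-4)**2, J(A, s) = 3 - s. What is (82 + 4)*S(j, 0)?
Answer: -172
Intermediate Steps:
j = -12 (j = 4 - 1*(-4)**2 = 4 - 1*16 = 4 - 16 = -12)
S(v, a) = -2 + a (S(v, a) = a - (3 - 1*1) = a - (3 - 1) = a - 1*2 = a - 2 = -2 + a)
(82 + 4)*S(j, 0) = (82 + 4)*(-2 + 0) = 86*(-2) = -172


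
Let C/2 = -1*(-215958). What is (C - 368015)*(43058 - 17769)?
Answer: 1615992389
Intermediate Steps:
C = 431916 (C = 2*(-1*(-215958)) = 2*215958 = 431916)
(C - 368015)*(43058 - 17769) = (431916 - 368015)*(43058 - 17769) = 63901*25289 = 1615992389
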